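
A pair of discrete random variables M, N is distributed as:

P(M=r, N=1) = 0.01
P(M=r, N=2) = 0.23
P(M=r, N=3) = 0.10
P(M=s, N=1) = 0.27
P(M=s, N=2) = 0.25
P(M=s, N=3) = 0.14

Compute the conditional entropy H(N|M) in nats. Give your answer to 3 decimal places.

0.949 nats

Chain rule: H(N|M) = H(M,N) − H(M).
Marginals: p(M) = (0.3400, 0.6600), p(N) = (0.2800, 0.4800, 0.2400).
H(M,N) = 1.5897 nats; H(M) = 0.6410 nats.
H(N|M) = 1.5897 − 0.6410 = 0.949 nats.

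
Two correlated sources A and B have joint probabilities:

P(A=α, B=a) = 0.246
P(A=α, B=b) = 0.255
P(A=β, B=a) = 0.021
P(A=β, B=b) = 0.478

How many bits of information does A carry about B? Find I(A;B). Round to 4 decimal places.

Marginals: p(A) = (0.5010, 0.4990), p(B) = (0.2670, 0.7330).
I(A;B) = H(A) + H(B) − H(A,B).
H(A) = 1.0000, H(B) = 0.8371, H(A,B) = 1.6265.
I(A;B) = 1.0000 + 0.8371 − 1.6265 = 0.2106 bits.

0.2106 bits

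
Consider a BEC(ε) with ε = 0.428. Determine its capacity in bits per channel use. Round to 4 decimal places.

Binary erasure channel: capacity C = 1 − ε.
C = 1 − 0.428 = 0.5720 bits per channel use.

0.5720 bits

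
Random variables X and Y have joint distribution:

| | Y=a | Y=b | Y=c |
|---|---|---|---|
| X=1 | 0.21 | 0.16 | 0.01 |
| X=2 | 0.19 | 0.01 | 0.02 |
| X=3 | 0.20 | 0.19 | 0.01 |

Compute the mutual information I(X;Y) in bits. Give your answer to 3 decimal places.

Marginals: p(X) = (0.3800, 0.2200, 0.4000), p(Y) = (0.6000, 0.3600, 0.0400).
I(X;Y) = H(X) + H(Y) − H(X,Y).
H(X) = 1.5398, H(Y) = 1.1585, H(X,Y) = 2.5829.
I(X;Y) = 1.5398 + 1.1585 − 2.5829 = 0.115 bits.

0.115 bits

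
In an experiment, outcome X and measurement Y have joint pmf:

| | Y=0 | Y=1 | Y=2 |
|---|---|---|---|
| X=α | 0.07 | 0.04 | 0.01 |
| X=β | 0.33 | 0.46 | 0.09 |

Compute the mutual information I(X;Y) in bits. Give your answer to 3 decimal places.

Marginals: p(X) = (0.1200, 0.8800), p(Y) = (0.4000, 0.5000, 0.1000).
I(X;Y) = H(X) + H(Y) − H(X,Y).
H(X) = 0.5294, H(Y) = 1.3610, H(X,Y) = 1.8766.
I(X;Y) = 0.5294 + 1.3610 − 1.8766 = 0.014 bits.

0.014 bits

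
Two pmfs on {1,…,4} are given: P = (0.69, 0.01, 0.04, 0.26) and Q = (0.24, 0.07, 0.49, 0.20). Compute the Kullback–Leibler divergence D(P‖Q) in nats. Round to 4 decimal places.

0.6772 nats

D(P‖Q) = Σ p·ln(p/q).
  0.69·ln(0.69/0.24) = 0.72868
  0.01·ln(0.01/0.07) = -0.01946
  0.04·ln(0.04/0.49) = -0.10022
  0.26·ln(0.26/0.20) = 0.06821
D(P‖Q) = 0.6772 nats.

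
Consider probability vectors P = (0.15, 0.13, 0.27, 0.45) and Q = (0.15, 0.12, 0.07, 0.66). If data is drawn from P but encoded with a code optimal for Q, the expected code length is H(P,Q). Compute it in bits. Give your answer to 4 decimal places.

2.1138 bits

H(P,Q) = −Σ p·log₂ q.
  −0.15·log₂(0.15) = 0.41054
  −0.13·log₂(0.12) = 0.39766
  −0.27·log₂(0.07) = 1.03586
  −0.45·log₂(0.66) = 0.26976
H(P,Q) = 2.1138 bits.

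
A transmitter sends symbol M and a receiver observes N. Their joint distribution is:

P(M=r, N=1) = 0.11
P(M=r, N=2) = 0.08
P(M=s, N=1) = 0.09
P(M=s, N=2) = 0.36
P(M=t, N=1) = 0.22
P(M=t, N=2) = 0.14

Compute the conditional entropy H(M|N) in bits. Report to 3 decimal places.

1.381 bits

Chain rule: H(M|N) = H(M,N) − H(N).
Marginals: p(M) = (0.1900, 0.4500, 0.3600), p(N) = (0.4200, 0.5800).
H(M,N) = 2.3627 bits; H(N) = 0.9815 bits.
H(M|N) = 2.3627 − 0.9815 = 1.381 bits.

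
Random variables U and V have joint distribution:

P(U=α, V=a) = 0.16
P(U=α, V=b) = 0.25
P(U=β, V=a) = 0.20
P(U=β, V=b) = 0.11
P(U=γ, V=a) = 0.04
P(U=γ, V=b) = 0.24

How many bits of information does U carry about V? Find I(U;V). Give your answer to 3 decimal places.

Marginals: p(U) = (0.4100, 0.3100, 0.2800), p(V) = (0.4000, 0.6000).
I(U;V) = H(U) + H(V) − H(U,V).
H(U) = 1.5654, H(V) = 0.9710, H(U,V) = 2.4176.
I(U;V) = 1.5654 + 0.9710 − 2.4176 = 0.119 bits.

0.119 bits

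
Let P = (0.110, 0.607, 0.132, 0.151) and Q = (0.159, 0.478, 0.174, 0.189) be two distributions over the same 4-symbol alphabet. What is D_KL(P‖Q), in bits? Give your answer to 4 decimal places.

D(P‖Q) = Σ p·log₂(p/q).
  0.110·log₂(0.110/0.159) = -0.05847
  0.607·log₂(0.607/0.478) = 0.20922
  0.132·log₂(0.132/0.174) = -0.05261
  0.151·log₂(0.151/0.189) = -0.04890
D(P‖Q) = 0.0492 bits.

0.0492 bits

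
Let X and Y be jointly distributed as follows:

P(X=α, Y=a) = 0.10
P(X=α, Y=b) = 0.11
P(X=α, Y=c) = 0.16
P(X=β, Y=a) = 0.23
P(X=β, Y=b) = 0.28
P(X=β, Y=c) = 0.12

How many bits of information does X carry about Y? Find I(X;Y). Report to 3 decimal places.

0.048 bits

Marginals: p(X) = (0.3700, 0.6300), p(Y) = (0.3300, 0.3900, 0.2800).
I(X;Y) = H(X) + H(Y) − H(X,Y).
H(X) = 0.9507, H(Y) = 1.5718, H(X,Y) = 2.4745.
I(X;Y) = 0.9507 + 1.5718 − 2.4745 = 0.048 bits.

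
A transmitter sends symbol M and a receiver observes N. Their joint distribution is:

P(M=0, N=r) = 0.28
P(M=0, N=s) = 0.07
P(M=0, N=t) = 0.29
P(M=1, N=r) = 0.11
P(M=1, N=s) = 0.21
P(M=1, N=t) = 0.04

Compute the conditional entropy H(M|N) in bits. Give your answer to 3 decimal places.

Marginals: p(M) = (0.6400, 0.3600), p(N) = (0.3900, 0.2800, 0.3300).
H(M|N) = Σ p(N) · H(M|N=·).
  N=r: p=0.3900, H(M|N=r) = 0.8582
  N=s: p=0.2800, H(M|N=s) = 0.8113
  N=t: p=0.3300, H(M|N=t) = 0.5328
Weighted sum = 0.738 bits.

0.738 bits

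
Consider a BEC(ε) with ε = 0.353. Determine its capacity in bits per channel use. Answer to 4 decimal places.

0.6470 bits

Binary erasure channel: capacity C = 1 − ε.
C = 1 − 0.353 = 0.6470 bits per channel use.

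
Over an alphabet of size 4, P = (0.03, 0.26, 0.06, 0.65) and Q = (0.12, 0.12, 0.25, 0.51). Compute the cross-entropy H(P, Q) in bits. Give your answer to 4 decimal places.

1.6385 bits

H(P,Q) = −Σ p·log₂ q.
  −0.03·log₂(0.12) = 0.09177
  −0.26·log₂(0.12) = 0.79531
  −0.06·log₂(0.25) = 0.12000
  −0.65·log₂(0.51) = 0.63143
H(P,Q) = 1.6385 bits.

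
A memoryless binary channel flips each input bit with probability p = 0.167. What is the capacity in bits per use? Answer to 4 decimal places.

0.3492 bits

Binary symmetric channel: C = 1 − h₂(ε) where h₂ is the binary entropy function.
h₂(0.167) = −0.167·log₂0.167 − 0.833·log₂0.833 = 0.6508.
C = 1 − 0.6508 = 0.3492 bits per channel use.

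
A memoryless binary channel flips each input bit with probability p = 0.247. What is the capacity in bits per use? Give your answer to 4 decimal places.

Binary symmetric channel: C = 1 − h₂(ε) where h₂ is the binary entropy function.
h₂(0.247) = −0.247·log₂0.247 − 0.753·log₂0.753 = 0.8065.
C = 1 − 0.8065 = 0.1935 bits per channel use.

0.1935 bits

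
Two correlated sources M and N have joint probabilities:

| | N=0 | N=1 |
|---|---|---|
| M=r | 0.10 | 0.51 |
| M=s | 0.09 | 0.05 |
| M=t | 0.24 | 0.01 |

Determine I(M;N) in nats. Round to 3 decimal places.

Marginals: p(M) = (0.6100, 0.1400, 0.2500), p(N) = (0.4300, 0.5700).
I(M;N) = H(M) + H(N) − H(M,N).
H(M) = 0.9234, H(N) = 0.6833, H(M,N) = 1.3287.
I(M;N) = 0.9234 + 0.6833 − 1.3287 = 0.278 nats.

0.278 nats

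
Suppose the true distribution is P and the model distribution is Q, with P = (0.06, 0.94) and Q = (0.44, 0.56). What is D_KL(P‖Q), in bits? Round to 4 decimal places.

0.5299 bits

D(P‖Q) = Σ p·log₂(p/q).
  0.06·log₂(0.06/0.44) = -0.17247
  0.94·log₂(0.94/0.56) = 0.70240
D(P‖Q) = 0.5299 bits.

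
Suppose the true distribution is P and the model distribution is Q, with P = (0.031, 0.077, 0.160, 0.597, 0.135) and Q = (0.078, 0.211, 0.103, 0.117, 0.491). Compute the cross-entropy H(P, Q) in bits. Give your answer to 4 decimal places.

2.7981 bits

H(P,Q) = −Σ p·log₂ q.
  −0.031·log₂(0.078) = 0.11409
  −0.077·log₂(0.211) = 0.17284
  −0.160·log₂(0.103) = 0.52469
  −0.597·log₂(0.117) = 1.84797
  −0.135·log₂(0.491) = 0.13854
H(P,Q) = 2.7981 bits.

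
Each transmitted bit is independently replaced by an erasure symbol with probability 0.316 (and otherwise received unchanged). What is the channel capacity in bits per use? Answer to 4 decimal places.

0.6840 bits

Binary erasure channel: capacity C = 1 − ε.
C = 1 − 0.316 = 0.6840 bits per channel use.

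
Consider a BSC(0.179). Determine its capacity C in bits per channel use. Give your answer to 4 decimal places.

0.3221 bits

Binary symmetric channel: C = 1 − h₂(ε) where h₂ is the binary entropy function.
h₂(0.179) = −0.179·log₂0.179 − 0.821·log₂0.821 = 0.6779.
C = 1 − 0.6779 = 0.3221 bits per channel use.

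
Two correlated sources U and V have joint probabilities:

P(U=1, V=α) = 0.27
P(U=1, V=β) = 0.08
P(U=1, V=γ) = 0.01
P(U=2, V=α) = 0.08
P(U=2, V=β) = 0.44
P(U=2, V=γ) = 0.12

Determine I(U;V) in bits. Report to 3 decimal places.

0.298 bits

Marginals: p(U) = (0.3600, 0.6400), p(V) = (0.3500, 0.5200, 0.1300).
I(U;V) = H(U) + H(V) − H(U,V).
H(U) = 0.9427, H(V) = 1.4033, H(U,V) = 2.0477.
I(U;V) = 0.9427 + 1.4033 − 2.0477 = 0.298 bits.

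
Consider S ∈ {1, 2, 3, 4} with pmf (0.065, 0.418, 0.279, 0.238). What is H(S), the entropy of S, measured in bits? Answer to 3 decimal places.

1.789 bits

H(S) = −Σ p·log₂ p.
  −(0.065)·log₂(0.065) = 0.2563
  −(0.418)·log₂(0.418) = 0.5260
  −(0.279)·log₂(0.279) = 0.5138
  −(0.238)·log₂(0.238) = 0.4929
Sum: 0.2563 + 0.5260 + 0.5138 + 0.4929 = 1.789 bits.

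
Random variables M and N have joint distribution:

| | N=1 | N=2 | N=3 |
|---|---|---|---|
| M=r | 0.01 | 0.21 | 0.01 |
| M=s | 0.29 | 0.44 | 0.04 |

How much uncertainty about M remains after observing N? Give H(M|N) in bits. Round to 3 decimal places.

0.689 bits

Marginals: p(M) = (0.2300, 0.7700), p(N) = (0.3000, 0.6500, 0.0500).
H(M|N) = Σ p(N) · H(M|N=·).
  N=1: p=0.3000, H(M|N=1) = 0.2108
  N=2: p=0.6500, H(M|N=2) = 0.9077
  N=3: p=0.0500, H(M|N=3) = 0.7219
Weighted sum = 0.689 bits.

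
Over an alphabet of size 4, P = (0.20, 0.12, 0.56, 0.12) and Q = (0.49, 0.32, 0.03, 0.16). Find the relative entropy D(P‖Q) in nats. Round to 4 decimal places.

D(P‖Q) = Σ p·ln(p/q).
  0.20·ln(0.20/0.49) = -0.17922
  0.12·ln(0.12/0.32) = -0.11770
  0.56·ln(0.56/0.03) = 1.63897
  0.12·ln(0.12/0.16) = -0.03452
D(P‖Q) = 1.3075 nats.

1.3075 nats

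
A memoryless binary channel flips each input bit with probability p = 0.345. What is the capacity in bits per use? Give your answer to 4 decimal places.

0.0705 bits

Binary symmetric channel: C = 1 − h₂(ε) where h₂ is the binary entropy function.
h₂(0.345) = −0.345·log₂0.345 − 0.655·log₂0.655 = 0.9295.
C = 1 − 0.9295 = 0.0705 bits per channel use.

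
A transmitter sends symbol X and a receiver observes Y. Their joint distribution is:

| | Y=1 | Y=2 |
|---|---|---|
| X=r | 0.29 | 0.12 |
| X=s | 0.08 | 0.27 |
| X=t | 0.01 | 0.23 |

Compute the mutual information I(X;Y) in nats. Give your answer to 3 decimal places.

0.186 nats

Marginals: p(X) = (0.4100, 0.3500, 0.2400), p(Y) = (0.3800, 0.6200).
I(X;Y) = H(X) + H(Y) − H(X,Y).
H(X) = 1.0755, H(Y) = 0.6641, H(X,Y) = 1.5531.
I(X;Y) = 1.0755 + 0.6641 − 1.5531 = 0.186 nats.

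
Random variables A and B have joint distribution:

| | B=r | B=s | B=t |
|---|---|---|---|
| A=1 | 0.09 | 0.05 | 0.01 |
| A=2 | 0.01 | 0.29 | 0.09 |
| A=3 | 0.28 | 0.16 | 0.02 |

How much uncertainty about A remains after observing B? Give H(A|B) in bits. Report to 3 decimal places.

Marginals: p(A) = (0.1500, 0.3900, 0.4600), p(B) = (0.3800, 0.5000, 0.1200).
H(A|B) = Σ p(B) · H(A|B=·).
  B=r: p=0.3800, H(A|B=r) = 0.9549
  B=s: p=0.5000, H(A|B=s) = 1.3140
  B=t: p=0.1200, H(A|B=t) = 1.0409
Weighted sum = 1.145 bits.

1.145 bits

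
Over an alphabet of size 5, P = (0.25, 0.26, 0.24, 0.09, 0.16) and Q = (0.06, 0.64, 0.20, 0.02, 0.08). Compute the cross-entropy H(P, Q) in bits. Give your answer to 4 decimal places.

H(P,Q) = −Σ p·log₂ q.
  −0.25·log₂(0.06) = 1.01472
  −0.26·log₂(0.64) = 0.16740
  −0.24·log₂(0.20) = 0.55726
  −0.09·log₂(0.02) = 0.50795
  −0.16·log₂(0.08) = 0.58302
H(P,Q) = 2.8304 bits.

2.8304 bits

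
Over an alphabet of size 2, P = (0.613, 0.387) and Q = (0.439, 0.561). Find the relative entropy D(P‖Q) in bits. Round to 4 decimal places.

0.0880 bits

D(P‖Q) = Σ p·log₂(p/q).
  0.613·log₂(0.613/0.439) = 0.29526
  0.387·log₂(0.387/0.561) = -0.20730
D(P‖Q) = 0.0880 bits.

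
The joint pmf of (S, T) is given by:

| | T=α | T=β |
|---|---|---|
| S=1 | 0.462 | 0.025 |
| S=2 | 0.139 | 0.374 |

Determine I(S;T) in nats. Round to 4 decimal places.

Marginals: p(S) = (0.4870, 0.5130), p(T) = (0.6010, 0.3990).
I(S;T) = Σ p(x,y)·ln[p(x,y)/(p(x)p(y))].
  (1,α): 0.462·ln(1.5785) = 0.21089
  (1,β): 0.025·ln(0.1287) = -0.05126
  (2,α): 0.139·ln(0.4508) = -0.11073
  (2,β): 0.374·ln(1.8272) = 0.22544
Sum = 0.2743 nats.

0.2743 nats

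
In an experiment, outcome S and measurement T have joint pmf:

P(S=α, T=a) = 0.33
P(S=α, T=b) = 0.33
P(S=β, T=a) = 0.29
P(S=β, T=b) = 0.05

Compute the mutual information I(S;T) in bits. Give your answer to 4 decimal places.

Marginals: p(S) = (0.6600, 0.3400), p(T) = (0.6200, 0.3800).
I(S;T) = Σ p(x,y)·log₂[p(x,y)/(p(x)p(y))].
  (α,a): 0.33·log₂(0.8065) = -0.10241
  (α,b): 0.33·log₂(1.3158) = 0.13066
  (β,a): 0.29·log₂(1.3757) = 0.13345
  (β,b): 0.05·log₂(0.3870) = -0.06848
Sum = 0.0932 bits.

0.0932 bits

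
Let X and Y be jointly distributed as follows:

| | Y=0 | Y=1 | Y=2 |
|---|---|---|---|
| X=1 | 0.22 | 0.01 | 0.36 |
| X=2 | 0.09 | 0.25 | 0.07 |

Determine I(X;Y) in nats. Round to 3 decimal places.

0.257 nats

Marginals: p(X) = (0.5900, 0.4100), p(Y) = (0.3100, 0.2600, 0.4300).
I(X;Y) = H(X) + H(Y) − H(X,Y).
H(X) = 0.6769, H(Y) = 1.0762, H(X,Y) = 1.4964.
I(X;Y) = 0.6769 + 1.0762 − 1.4964 = 0.257 nats.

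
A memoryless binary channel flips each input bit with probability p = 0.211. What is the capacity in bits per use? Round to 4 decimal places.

0.2566 bits

Binary symmetric channel: C = 1 − h₂(ε) where h₂ is the binary entropy function.
h₂(0.211) = −0.211·log₂0.211 − 0.789·log₂0.789 = 0.7434.
C = 1 − 0.7434 = 0.2566 bits per channel use.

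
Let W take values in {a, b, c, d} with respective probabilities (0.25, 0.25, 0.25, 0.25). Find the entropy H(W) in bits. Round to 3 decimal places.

2.000 bits

H(W) = −Σ p·log₂ p.
  −(0.25)·log₂(0.25) = 0.5000
  −(0.25)·log₂(0.25) = 0.5000
  −(0.25)·log₂(0.25) = 0.5000
  −(0.25)·log₂(0.25) = 0.5000
Sum: 0.5000 + 0.5000 + 0.5000 + 0.5000 = 2.000 bits.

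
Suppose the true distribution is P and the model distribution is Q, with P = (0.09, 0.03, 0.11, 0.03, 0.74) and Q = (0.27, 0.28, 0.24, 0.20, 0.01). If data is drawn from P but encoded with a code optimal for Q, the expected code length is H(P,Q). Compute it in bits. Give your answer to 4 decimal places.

5.4377 bits

H(P,Q) = −Σ p·log₂ q.
  −0.09·log₂(0.27) = 0.17001
  −0.03·log₂(0.28) = 0.05510
  −0.11·log₂(0.24) = 0.22648
  −0.03·log₂(0.20) = 0.06966
  −0.74·log₂(0.01) = 4.91645
H(P,Q) = 5.4377 bits.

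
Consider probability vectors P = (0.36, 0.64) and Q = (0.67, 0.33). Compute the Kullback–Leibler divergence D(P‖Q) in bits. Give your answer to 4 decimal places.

0.2890 bits

D(P‖Q) = Σ p·log₂(p/q).
  0.36·log₂(0.36/0.67) = -0.32262
  0.64·log₂(0.64/0.33) = 0.61159
D(P‖Q) = 0.2890 bits.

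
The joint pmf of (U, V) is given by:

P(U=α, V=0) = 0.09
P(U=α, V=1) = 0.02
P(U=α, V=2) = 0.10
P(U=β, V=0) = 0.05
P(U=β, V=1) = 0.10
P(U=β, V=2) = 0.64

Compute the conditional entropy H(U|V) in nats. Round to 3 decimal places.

Marginals: p(U) = (0.2100, 0.7900), p(V) = (0.1400, 0.1200, 0.7400).
H(U|V) = Σ p(V) · H(U|V=·).
  V=0: p=0.1400, H(U|V=0) = 0.6518
  V=1: p=0.1200, H(U|V=1) = 0.4506
  V=2: p=0.7400, H(U|V=2) = 0.3960
Weighted sum = 0.438 nats.

0.438 nats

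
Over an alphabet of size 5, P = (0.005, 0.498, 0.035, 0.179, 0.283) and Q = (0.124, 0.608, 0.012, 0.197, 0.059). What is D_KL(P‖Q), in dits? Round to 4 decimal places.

D(P‖Q) = Σ p·log₁₀(p/q).
  0.005·log₁₀(0.005/0.124) = -0.00697
  0.498·log₁₀(0.498/0.608) = -0.04316
  0.035·log₁₀(0.035/0.012) = 0.01627
  0.179·log₁₀(0.179/0.197) = -0.00745
  0.283·log₁₀(0.283/0.059) = 0.19270
D(P‖Q) = 0.1514 dits.

0.1514 dits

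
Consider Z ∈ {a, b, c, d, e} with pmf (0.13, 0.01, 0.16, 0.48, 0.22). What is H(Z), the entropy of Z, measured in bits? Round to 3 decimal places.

H(Z) = −Σ p·log₂ p.
  −(0.13)·log₂(0.13) = 0.3826
  −(0.01)·log₂(0.01) = 0.0664
  −(0.16)·log₂(0.16) = 0.4230
  −(0.48)·log₂(0.48) = 0.5083
  −(0.22)·log₂(0.22) = 0.4806
Sum: 0.3826 + 0.0664 + 0.4230 + 0.5083 + 0.4806 = 1.861 bits.

1.861 bits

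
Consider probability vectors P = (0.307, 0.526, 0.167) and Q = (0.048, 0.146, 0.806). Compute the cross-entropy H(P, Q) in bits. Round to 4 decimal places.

H(P,Q) = −Σ p·log₂ q.
  −0.307·log₂(0.048) = 1.34491
  −0.526·log₂(0.146) = 1.46015
  −0.167·log₂(0.806) = 0.05196
H(P,Q) = 2.8570 bits.

2.8570 bits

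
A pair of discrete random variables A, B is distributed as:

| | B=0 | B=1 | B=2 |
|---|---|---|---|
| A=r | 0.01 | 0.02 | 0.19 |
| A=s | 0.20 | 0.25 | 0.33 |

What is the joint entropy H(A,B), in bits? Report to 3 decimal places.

H(A,B) = −Σ p(x,y)·log₂ p(x,y) over all 6 cells.
  cell (r,0): −0.01·log₂0.01 = 0.0664
  cell (r,1): −0.02·log₂0.02 = 0.1129
  cell (r,2): −0.19·log₂0.19 = 0.4552
  cell (s,0): −0.20·log₂0.20 = 0.4644
  cell (s,1): −0.25·log₂0.25 = 0.5000
  cell (s,2): −0.33·log₂0.33 = 0.5278
Sum = 2.127 bits.

2.127 bits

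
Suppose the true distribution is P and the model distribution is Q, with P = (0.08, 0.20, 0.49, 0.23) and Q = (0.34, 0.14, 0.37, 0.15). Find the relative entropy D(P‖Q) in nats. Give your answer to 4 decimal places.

D(P‖Q) = Σ p·ln(p/q).
  0.08·ln(0.08/0.34) = -0.11575
  0.20·ln(0.20/0.14) = 0.07133
  0.49·ln(0.49/0.37) = 0.13764
  0.23·ln(0.23/0.15) = 0.09831
D(P‖Q) = 0.1915 nats.

0.1915 nats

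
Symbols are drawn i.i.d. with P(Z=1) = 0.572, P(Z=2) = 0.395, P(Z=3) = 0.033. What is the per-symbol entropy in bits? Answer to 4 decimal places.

H(Z) = −Σ p·log₂ p.
  −(0.572)·log₂(0.572) = 0.46098
  −(0.395)·log₂(0.395) = 0.52933
  −(0.033)·log₂(0.033) = 0.16241
Sum: 0.46098 + 0.52933 + 0.16241 = 1.1527 bits.

1.1527 bits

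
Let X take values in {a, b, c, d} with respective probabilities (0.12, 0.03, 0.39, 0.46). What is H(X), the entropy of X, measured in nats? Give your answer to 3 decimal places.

1.084 nats

H(X) = −Σ p·ln p.
  −(0.12)·ln(0.12) = 0.2544
  −(0.03)·ln(0.03) = 0.1052
  −(0.39)·ln(0.39) = 0.3672
  −(0.46)·ln(0.46) = 0.3572
Sum: 0.2544 + 0.1052 + 0.3672 + 0.3572 = 1.084 nats.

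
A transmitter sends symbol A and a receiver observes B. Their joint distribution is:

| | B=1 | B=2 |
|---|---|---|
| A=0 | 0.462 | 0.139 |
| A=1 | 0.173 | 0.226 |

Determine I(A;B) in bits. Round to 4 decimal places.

0.0839 bits

Marginals: p(A) = (0.6010, 0.3990), p(B) = (0.6350, 0.3650).
I(A;B) = Σ p(x,y)·log₂[p(x,y)/(p(x)p(y))].
  (0,1): 0.462·log₂(1.2106) = 0.12737
  (0,2): 0.139·log₂(0.6336) = -0.09150
  (1,1): 0.173·log₂(0.6828) = -0.09523
  (1,2): 0.226·log₂(1.5518) = 0.14328
Sum = 0.0839 bits.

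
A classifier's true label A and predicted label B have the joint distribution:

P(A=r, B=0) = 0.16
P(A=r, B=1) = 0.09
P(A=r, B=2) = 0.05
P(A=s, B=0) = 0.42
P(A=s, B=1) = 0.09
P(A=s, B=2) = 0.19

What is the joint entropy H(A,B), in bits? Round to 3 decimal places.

2.245 bits

H(A,B) = −Σ p(x,y)·log₂ p(x,y) over all 6 cells.
  cell (r,0): −0.16·log₂0.16 = 0.4230
  cell (r,1): −0.09·log₂0.09 = 0.3127
  cell (r,2): −0.05·log₂0.05 = 0.2161
  cell (s,0): −0.42·log₂0.42 = 0.5256
  cell (s,1): −0.09·log₂0.09 = 0.3127
  cell (s,2): −0.19·log₂0.19 = 0.4552
Sum = 2.245 bits.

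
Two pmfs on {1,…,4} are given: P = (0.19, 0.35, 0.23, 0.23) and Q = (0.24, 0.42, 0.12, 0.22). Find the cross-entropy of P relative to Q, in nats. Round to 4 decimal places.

H(P,Q) = −Σ p·ln q.
  −0.19·ln(0.24) = 0.27115
  −0.35·ln(0.42) = 0.30363
  −0.23·ln(0.12) = 0.48766
  −0.23·ln(0.22) = 0.34825
H(P,Q) = 1.4107 nats.

1.4107 nats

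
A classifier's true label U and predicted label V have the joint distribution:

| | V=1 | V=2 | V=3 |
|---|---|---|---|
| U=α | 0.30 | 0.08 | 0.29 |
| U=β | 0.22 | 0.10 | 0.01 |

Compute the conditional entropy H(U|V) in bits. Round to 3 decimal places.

0.753 bits

Marginals: p(U) = (0.6700, 0.3300), p(V) = (0.5200, 0.1800, 0.3000).
H(U|V) = Σ p(V) · H(U|V=·).
  V=1: p=0.5200, H(U|V=1) = 0.9829
  V=2: p=0.1800, H(U|V=2) = 0.9911
  V=3: p=0.3000, H(U|V=3) = 0.2108
Weighted sum = 0.753 bits.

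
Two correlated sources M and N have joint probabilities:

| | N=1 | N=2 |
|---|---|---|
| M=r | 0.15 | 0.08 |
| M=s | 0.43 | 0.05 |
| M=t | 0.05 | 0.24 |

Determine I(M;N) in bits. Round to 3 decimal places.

0.313 bits

Marginals: p(M) = (0.2300, 0.4800, 0.2900), p(N) = (0.6300, 0.3700).
I(M;N) = H(M) + H(N) − H(M,N).
H(M) = 1.5138, H(N) = 0.9507, H(M,N) = 2.1519.
I(M;N) = 1.5138 + 0.9507 − 2.1519 = 0.313 bits.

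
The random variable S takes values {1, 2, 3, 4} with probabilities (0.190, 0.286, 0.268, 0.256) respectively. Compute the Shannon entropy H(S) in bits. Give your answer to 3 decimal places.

H(S) = −Σ p·log₂ p.
  −(0.190)·log₂(0.190) = 0.4552
  −(0.286)·log₂(0.286) = 0.5165
  −(0.268)·log₂(0.268) = 0.5091
  −(0.256)·log₂(0.256) = 0.5032
Sum: 0.4552 + 0.5165 + 0.5091 + 0.5032 = 1.984 bits.

1.984 bits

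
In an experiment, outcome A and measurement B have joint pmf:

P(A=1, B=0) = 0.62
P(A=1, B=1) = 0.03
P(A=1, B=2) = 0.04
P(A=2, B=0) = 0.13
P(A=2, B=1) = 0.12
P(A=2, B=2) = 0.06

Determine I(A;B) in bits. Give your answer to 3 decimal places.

Marginals: p(A) = (0.6900, 0.3100), p(B) = (0.7500, 0.1500, 0.1000).
I(A;B) = H(A) + H(B) − H(A,B).
H(A) = 0.8932, H(B) = 1.0540, H(A,B) = 1.7584.
I(A;B) = 0.8932 + 1.0540 − 1.7584 = 0.189 bits.

0.189 bits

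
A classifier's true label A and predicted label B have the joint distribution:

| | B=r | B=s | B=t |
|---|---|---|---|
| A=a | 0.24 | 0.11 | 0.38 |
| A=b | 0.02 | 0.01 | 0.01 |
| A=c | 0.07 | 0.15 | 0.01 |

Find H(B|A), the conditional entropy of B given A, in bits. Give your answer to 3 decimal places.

1.361 bits

Marginals: p(A) = (0.7300, 0.0400, 0.2300), p(B) = (0.3300, 0.2700, 0.4000).
H(B|A) = Σ p(A) · H(B|A=·).
  A=a: p=0.7300, H(B|A=a) = 1.4294
  A=b: p=0.0400, H(B|A=b) = 1.5000
  A=c: p=0.2300, H(B|A=c) = 1.1212
Weighted sum = 1.361 bits.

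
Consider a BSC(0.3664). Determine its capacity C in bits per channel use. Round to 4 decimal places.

Binary symmetric channel: C = 1 − h₂(ε) where h₂ is the binary entropy function.
h₂(0.3664) = −0.3664·log₂0.3664 − 0.6336·log₂0.6336 = 0.9479.
C = 1 − 0.9479 = 0.0521 bits per channel use.

0.0521 bits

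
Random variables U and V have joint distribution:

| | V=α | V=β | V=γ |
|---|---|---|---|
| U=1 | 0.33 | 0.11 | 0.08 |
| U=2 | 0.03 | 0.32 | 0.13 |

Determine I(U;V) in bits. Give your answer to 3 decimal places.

0.296 bits

Marginals: p(U) = (0.5200, 0.4800), p(V) = (0.3600, 0.4300, 0.2100).
I(U;V) = Σ p(x,y)·log₂[p(x,y)/(p(x)p(y))].
  (1,α): 0.33·log₂(1.7628) = 0.2699
  (1,β): 0.11·log₂(0.4919) = -0.1126
  (1,γ): 0.08·log₂(0.7326) = -0.0359
  (2,α): 0.03·log₂(0.1736) = -0.0758
  (2,β): 0.32·log₂(1.5504) = 0.2024
  (2,γ): 0.13·log₂(1.2897) = 0.0477
Sum = 0.296 bits.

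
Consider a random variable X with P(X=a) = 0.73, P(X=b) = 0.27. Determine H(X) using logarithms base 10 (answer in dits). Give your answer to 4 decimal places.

0.2533 dits

H(X) = −Σ p·log₁₀ p.
  −(0.73)·log₁₀(0.73) = 0.09977
  −(0.27)·log₁₀(0.27) = 0.15353
Sum: 0.09977 + 0.15353 = 0.2533 dits.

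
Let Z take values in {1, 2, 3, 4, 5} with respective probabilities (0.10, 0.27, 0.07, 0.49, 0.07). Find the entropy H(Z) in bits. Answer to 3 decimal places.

1.884 bits

H(Z) = −Σ p·log₂ p.
  −(0.10)·log₂(0.10) = 0.3322
  −(0.27)·log₂(0.27) = 0.5100
  −(0.07)·log₂(0.07) = 0.2686
  −(0.49)·log₂(0.49) = 0.5043
  −(0.07)·log₂(0.07) = 0.2686
Sum: 0.3322 + 0.5100 + 0.2686 + 0.5043 + 0.2686 = 1.884 bits.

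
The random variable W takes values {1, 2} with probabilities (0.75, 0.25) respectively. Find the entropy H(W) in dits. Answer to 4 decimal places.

H(W) = −Σ p·log₁₀ p.
  −(0.75)·log₁₀(0.75) = 0.09370
  −(0.25)·log₁₀(0.25) = 0.15051
Sum: 0.09370 + 0.15051 = 0.2442 dits.

0.2442 dits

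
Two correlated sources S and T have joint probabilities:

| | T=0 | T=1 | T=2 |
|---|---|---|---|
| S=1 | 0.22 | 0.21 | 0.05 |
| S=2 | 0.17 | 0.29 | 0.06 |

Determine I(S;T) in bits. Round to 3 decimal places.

0.013 bits

Marginals: p(S) = (0.4800, 0.5200), p(T) = (0.3900, 0.5000, 0.1100).
I(S;T) = Σ p(x,y)·log₂[p(x,y)/(p(x)p(y))].
  (1,0): 0.22·log₂(1.1752) = 0.0512
  (1,1): 0.21·log₂(0.8750) = -0.0405
  (1,2): 0.05·log₂(0.9470) = -0.0039
  (2,0): 0.17·log₂(0.8383) = -0.0433
  (2,1): 0.29·log₂(1.1154) = 0.0457
  (2,2): 0.06·log₂(1.0490) = 0.0041
Sum = 0.013 bits.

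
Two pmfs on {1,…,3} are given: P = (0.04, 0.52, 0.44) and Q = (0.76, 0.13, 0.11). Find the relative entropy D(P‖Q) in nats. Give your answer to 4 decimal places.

D(P‖Q) = Σ p·ln(p/q).
  0.04·ln(0.04/0.76) = -0.11778
  0.52·ln(0.52/0.13) = 0.72087
  0.44·ln(0.44/0.11) = 0.60997
D(P‖Q) = 1.2131 nats.

1.2131 nats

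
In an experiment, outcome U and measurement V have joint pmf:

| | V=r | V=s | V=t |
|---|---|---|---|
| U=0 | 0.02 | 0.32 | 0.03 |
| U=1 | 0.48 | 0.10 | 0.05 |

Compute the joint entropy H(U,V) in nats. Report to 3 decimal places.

H(U,V) = −Σ p(x,y)·ln p(x,y) over all 6 cells.
  cell (0,r): −0.02·ln0.02 = 0.0782
  cell (0,s): −0.32·ln0.32 = 0.3646
  cell (0,t): −0.03·ln0.03 = 0.1052
  cell (1,r): −0.48·ln0.48 = 0.3523
  cell (1,s): −0.10·ln0.10 = 0.2303
  cell (1,t): −0.05·ln0.05 = 0.1498
Sum = 1.280 nats.

1.280 nats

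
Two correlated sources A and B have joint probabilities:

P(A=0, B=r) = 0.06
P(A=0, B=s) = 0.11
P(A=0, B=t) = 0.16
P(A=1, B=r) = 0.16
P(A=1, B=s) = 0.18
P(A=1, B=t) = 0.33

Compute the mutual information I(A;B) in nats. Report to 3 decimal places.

Marginals: p(A) = (0.3300, 0.6700), p(B) = (0.2200, 0.2900, 0.4900).
I(A;B) = H(A) + H(B) − H(A,B).
H(A) = 0.6342, H(B) = 1.0416, H(A,B) = 1.6726.
I(A;B) = 0.6342 + 1.0416 − 1.6726 = 0.003 nats.

0.003 nats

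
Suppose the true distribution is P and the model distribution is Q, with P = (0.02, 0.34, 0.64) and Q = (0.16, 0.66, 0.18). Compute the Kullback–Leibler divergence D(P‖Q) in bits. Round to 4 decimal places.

D(P‖Q) = Σ p·log₂(p/q).
  0.02·log₂(0.02/0.16) = -0.06000
  0.34·log₂(0.34/0.66) = -0.32536
  0.64·log₂(0.64/0.18) = 1.17125
D(P‖Q) = 0.7859 bits.

0.7859 bits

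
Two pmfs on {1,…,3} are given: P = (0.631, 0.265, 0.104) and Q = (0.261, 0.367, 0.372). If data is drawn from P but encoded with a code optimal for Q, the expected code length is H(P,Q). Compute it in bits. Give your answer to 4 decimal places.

H(P,Q) = −Σ p·log₂ q.
  −0.631·log₂(0.261) = 1.22280
  −0.265·log₂(0.367) = 0.38323
  −0.104·log₂(0.372) = 0.14837
H(P,Q) = 1.7544 bits.

1.7544 bits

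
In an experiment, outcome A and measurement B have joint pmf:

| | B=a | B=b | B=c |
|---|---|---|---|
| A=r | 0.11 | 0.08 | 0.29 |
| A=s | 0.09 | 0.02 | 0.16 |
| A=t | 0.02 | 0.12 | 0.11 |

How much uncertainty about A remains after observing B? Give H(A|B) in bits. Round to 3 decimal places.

1.409 bits

Marginals: p(A) = (0.4800, 0.2700, 0.2500), p(B) = (0.2200, 0.2200, 0.5600).
H(A|B) = Σ p(B) · H(A|B=·).
  B=a: p=0.2200, H(A|B=a) = 1.3420
  B=b: p=0.2200, H(A|B=b) = 1.3222
  B=c: p=0.5600, H(A|B=c) = 1.4692
Weighted sum = 1.409 bits.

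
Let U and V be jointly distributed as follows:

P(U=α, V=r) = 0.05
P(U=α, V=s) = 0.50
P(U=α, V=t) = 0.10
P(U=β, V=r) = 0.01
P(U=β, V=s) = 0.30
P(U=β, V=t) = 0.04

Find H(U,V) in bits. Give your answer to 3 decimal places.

1.822 bits

H(U,V) = −Σ p(x,y)·log₂ p(x,y) over all 6 cells.
  cell (α,r): −0.05·log₂0.05 = 0.2161
  cell (α,s): −0.50·log₂0.50 = 0.5000
  cell (α,t): −0.10·log₂0.10 = 0.3322
  cell (β,r): −0.01·log₂0.01 = 0.0664
  cell (β,s): −0.30·log₂0.30 = 0.5211
  cell (β,t): −0.04·log₂0.04 = 0.1858
Sum = 1.822 bits.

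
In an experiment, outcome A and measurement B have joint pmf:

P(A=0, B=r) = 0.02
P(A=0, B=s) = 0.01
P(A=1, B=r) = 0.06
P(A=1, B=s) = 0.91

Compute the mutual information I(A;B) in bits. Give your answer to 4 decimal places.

Marginals: p(A) = (0.0300, 0.9700), p(B) = (0.0800, 0.9200).
I(A;B) = Σ p(x,y)·log₂[p(x,y)/(p(x)p(y))].
  (0,r): 0.02·log₂(8.3333) = 0.06118
  (0,s): 0.01·log₂(0.3623) = -0.01465
  (1,r): 0.06·log₂(0.7732) = -0.02227
  (1,s): 0.91·log₂(1.0197) = 0.02564
Sum = 0.0499 bits.

0.0499 bits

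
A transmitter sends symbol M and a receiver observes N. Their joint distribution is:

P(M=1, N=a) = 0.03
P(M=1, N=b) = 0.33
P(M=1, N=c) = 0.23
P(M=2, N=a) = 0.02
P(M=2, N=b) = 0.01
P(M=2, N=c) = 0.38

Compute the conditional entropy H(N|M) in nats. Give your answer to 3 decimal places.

Chain rule: H(N|M) = H(M,N) − H(M).
Marginals: p(M) = (0.5900, 0.4100), p(N) = (0.0500, 0.3400, 0.6100).
H(M,N) = 1.3011 nats; H(M) = 0.6769 nats.
H(N|M) = 1.3011 − 0.6769 = 0.624 nats.

0.624 nats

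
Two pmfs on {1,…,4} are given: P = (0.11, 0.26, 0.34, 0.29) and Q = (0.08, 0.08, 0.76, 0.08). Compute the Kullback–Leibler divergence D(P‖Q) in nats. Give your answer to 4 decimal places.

0.4415 nats

D(P‖Q) = Σ p·ln(p/q).
  0.11·ln(0.11/0.08) = 0.03503
  0.26·ln(0.26/0.08) = 0.30645
  0.34·ln(0.34/0.76) = -0.27349
  0.29·ln(0.29/0.08) = 0.37348
D(P‖Q) = 0.4415 nats.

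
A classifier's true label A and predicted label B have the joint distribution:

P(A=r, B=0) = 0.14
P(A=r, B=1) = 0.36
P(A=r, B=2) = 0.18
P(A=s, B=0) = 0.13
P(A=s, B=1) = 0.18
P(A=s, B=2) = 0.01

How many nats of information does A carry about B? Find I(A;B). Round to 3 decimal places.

0.057 nats

Marginals: p(A) = (0.6800, 0.3200), p(B) = (0.2700, 0.5400, 0.1900).
I(A;B) = Σ p(x,y)·ln[p(x,y)/(p(x)p(y))].
  (r,0): 0.14·ln(0.7625) = -0.0380
  (r,1): 0.36·ln(0.9804) = -0.0071
  (r,2): 0.18·ln(1.3932) = 0.0597
  (s,0): 0.13·ln(1.5046) = 0.0531
  (s,1): 0.18·ln(1.0417) = 0.0073
  (s,2): 0.01·ln(0.1645) = -0.0181
Sum = 0.057 nats.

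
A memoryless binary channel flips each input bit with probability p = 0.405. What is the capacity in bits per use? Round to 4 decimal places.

0.0262 bits

Binary symmetric channel: C = 1 − h₂(ε) where h₂ is the binary entropy function.
h₂(0.405) = −0.405·log₂0.405 − 0.595·log₂0.595 = 0.9738.
C = 1 − 0.9738 = 0.0262 bits per channel use.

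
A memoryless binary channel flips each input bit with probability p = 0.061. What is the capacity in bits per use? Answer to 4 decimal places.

0.6686 bits

Binary symmetric channel: C = 1 − h₂(ε) where h₂ is the binary entropy function.
h₂(0.061) = −0.061·log₂0.061 − 0.939·log₂0.939 = 0.3314.
C = 1 − 0.3314 = 0.6686 bits per channel use.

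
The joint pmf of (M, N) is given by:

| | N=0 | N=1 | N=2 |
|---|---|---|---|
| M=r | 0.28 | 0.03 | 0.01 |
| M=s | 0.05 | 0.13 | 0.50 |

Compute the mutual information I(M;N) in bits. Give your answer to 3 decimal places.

Marginals: p(M) = (0.3200, 0.6800), p(N) = (0.3300, 0.1600, 0.5100).
I(M;N) = H(M) + H(N) − H(M,N).
H(M) = 0.9044, H(N) = 1.4463, H(M,N) = 1.8312.
I(M;N) = 0.9044 + 1.4463 − 1.8312 = 0.519 bits.

0.519 bits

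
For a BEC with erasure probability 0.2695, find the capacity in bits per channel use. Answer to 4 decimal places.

Binary erasure channel: capacity C = 1 − ε.
C = 1 − 0.2695 = 0.7305 bits per channel use.

0.7305 bits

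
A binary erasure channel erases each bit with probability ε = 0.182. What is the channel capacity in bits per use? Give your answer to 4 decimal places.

0.8180 bits

Binary erasure channel: capacity C = 1 − ε.
C = 1 − 0.182 = 0.8180 bits per channel use.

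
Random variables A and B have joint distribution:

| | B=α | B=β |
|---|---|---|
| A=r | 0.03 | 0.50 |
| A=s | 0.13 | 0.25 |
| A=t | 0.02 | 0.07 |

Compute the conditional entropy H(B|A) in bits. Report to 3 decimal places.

Chain rule: H(B|A) = H(A,B) − H(A).
Marginals: p(A) = (0.5300, 0.3800, 0.0900), p(B) = (0.1800, 0.8200).
H(A,B) = 1.9158 bits; H(A) = 1.3286 bits.
H(B|A) = 1.9158 − 1.3286 = 0.587 bits.

0.587 bits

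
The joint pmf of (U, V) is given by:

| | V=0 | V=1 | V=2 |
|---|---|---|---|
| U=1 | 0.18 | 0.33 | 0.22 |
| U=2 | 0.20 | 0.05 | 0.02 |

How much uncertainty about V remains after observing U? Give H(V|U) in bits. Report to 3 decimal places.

1.406 bits

Marginals: p(U) = (0.7300, 0.2700), p(V) = (0.3800, 0.3800, 0.2400).
H(V|U) = Σ p(U) · H(V|U=·).
  U=1: p=0.7300, H(V|U=1) = 1.5373
  U=2: p=0.2700, H(V|U=2) = 1.0494
Weighted sum = 1.406 bits.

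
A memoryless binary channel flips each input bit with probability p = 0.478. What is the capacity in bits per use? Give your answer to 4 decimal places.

Binary symmetric channel: C = 1 − h₂(ε) where h₂ is the binary entropy function.
h₂(0.478) = −0.478·log₂0.478 − 0.522·log₂0.522 = 0.9986.
C = 1 − 0.9986 = 0.0014 bits per channel use.

0.0014 bits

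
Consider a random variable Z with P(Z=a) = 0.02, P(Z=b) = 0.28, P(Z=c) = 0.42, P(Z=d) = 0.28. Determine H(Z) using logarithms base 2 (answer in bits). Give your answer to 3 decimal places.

H(Z) = −Σ p·log₂ p.
  −(0.02)·log₂(0.02) = 0.1129
  −(0.28)·log₂(0.28) = 0.5142
  −(0.42)·log₂(0.42) = 0.5256
  −(0.28)·log₂(0.28) = 0.5142
Sum: 0.1129 + 0.5142 + 0.5256 + 0.5142 = 1.667 bits.

1.667 bits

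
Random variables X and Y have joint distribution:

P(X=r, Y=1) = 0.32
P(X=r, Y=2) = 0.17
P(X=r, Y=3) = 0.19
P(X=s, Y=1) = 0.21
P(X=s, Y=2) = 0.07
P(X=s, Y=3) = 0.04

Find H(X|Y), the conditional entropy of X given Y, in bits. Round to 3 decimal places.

0.876 bits

Chain rule: H(X|Y) = H(X,Y) − H(Y).
Marginals: p(X) = (0.6800, 0.3200), p(Y) = (0.5300, 0.2400, 0.2300).
H(X,Y) = 2.3430 bits; H(Y) = 1.4672 bits.
H(X|Y) = 2.3430 − 1.4672 = 0.876 bits.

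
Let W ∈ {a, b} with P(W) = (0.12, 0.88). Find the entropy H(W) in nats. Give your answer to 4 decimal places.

H(W) = −Σ p·ln p.
  −(0.12)·ln(0.12) = 0.25443
  −(0.88)·ln(0.88) = 0.11249
Sum: 0.25443 + 0.11249 = 0.3669 nats.

0.3669 nats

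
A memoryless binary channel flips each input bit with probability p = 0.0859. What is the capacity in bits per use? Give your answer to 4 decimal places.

0.5774 bits

Binary symmetric channel: C = 1 − h₂(ε) where h₂ is the binary entropy function.
h₂(0.0859) = −0.0859·log₂0.0859 − 0.9141·log₂0.9141 = 0.4226.
C = 1 − 0.4226 = 0.5774 bits per channel use.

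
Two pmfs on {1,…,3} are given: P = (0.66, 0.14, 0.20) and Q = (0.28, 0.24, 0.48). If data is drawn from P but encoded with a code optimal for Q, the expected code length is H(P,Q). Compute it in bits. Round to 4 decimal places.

H(P,Q) = −Σ p·log₂ q.
  −0.66·log₂(0.28) = 1.21209
  −0.14·log₂(0.24) = 0.28825
  −0.20·log₂(0.48) = 0.21178
H(P,Q) = 1.7121 bits.

1.7121 bits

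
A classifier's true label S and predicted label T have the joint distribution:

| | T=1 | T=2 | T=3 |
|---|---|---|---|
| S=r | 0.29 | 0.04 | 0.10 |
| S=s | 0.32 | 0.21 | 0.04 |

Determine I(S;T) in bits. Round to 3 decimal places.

0.097 bits

Marginals: p(S) = (0.4300, 0.5700), p(T) = (0.6100, 0.2500, 0.1400).
I(S;T) = H(S) + H(T) − H(S,T).
H(S) = 0.9858, H(T) = 1.3321, H(S,T) = 2.2205.
I(S;T) = 0.9858 + 1.3321 − 2.2205 = 0.097 bits.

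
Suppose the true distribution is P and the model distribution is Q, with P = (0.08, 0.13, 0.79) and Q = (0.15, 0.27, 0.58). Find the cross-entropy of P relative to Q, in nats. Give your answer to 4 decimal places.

0.7523 nats

H(P,Q) = −Σ p·ln q.
  −0.08·ln(0.15) = 0.15177
  −0.13·ln(0.27) = 0.17021
  −0.79·ln(0.58) = 0.43033
H(P,Q) = 0.7523 nats.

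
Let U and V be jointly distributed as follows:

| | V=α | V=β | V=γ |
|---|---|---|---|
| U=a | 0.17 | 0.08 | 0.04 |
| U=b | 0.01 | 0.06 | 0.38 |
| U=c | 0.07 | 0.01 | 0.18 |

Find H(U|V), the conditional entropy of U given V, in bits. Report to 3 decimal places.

Chain rule: H(U|V) = H(U,V) − H(V).
Marginals: p(U) = (0.2900, 0.4500, 0.2600), p(V) = (0.2500, 0.1500, 0.6000).
H(U,V) = 2.5326 bits; H(V) = 1.3527 bits.
H(U|V) = 2.5326 − 1.3527 = 1.180 bits.

1.180 bits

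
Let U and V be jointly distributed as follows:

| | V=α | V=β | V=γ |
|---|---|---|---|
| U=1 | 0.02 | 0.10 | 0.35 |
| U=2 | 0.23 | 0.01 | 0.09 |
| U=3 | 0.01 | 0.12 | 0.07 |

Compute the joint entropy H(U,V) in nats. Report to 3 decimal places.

1.763 nats

H(U,V) = −Σ p(x,y)·ln p(x,y) over all 9 cells.
  cell (1,α): −0.02·ln0.02 = 0.0782
  cell (1,β): −0.10·ln0.10 = 0.2303
  cell (1,γ): −0.35·ln0.35 = 0.3674
  cell (2,α): −0.23·ln0.23 = 0.3380
  cell (2,β): −0.01·ln0.01 = 0.0461
  cell (2,γ): −0.09·ln0.09 = 0.2167
  cell (3,α): −0.01·ln0.01 = 0.0461
  cell (3,β): −0.12·ln0.12 = 0.2544
  cell (3,γ): −0.07·ln0.07 = 0.1861
Sum = 1.763 nats.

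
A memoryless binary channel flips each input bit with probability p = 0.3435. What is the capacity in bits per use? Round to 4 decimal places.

0.0719 bits

Binary symmetric channel: C = 1 − h₂(ε) where h₂ is the binary entropy function.
h₂(0.3435) = −0.3435·log₂0.3435 − 0.6565·log₂0.6565 = 0.9281.
C = 1 − 0.9281 = 0.0719 bits per channel use.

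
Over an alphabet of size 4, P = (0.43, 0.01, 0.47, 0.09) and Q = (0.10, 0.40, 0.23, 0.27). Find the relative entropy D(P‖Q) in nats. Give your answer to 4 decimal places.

0.8273 nats

D(P‖Q) = Σ p·ln(p/q).
  0.43·ln(0.43/0.10) = 0.62720
  0.01·ln(0.01/0.40) = -0.03689
  0.47·ln(0.47/0.23) = 0.33589
  0.09·ln(0.09/0.27) = -0.09888
D(P‖Q) = 0.8273 nats.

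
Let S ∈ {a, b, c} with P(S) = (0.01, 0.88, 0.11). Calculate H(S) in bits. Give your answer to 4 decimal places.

0.5790 bits

H(S) = −Σ p·log₂ p.
  −(0.01)·log₂(0.01) = 0.06644
  −(0.88)·log₂(0.88) = 0.16229
  −(0.11)·log₂(0.11) = 0.35029
Sum: 0.06644 + 0.16229 + 0.35029 = 0.5790 bits.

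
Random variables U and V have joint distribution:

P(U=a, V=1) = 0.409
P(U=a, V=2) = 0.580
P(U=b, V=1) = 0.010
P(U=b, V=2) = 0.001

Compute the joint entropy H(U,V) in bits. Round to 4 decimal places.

1.0598 bits

H(U,V) = −Σ p(x,y)·log₂ p(x,y) over all 4 cells.
  cell (a,1): −0.409·log₂0.409 = 0.52754
  cell (a,2): −0.580·log₂0.580 = 0.45581
  cell (b,1): −0.010·log₂0.010 = 0.06644
  cell (b,2): −0.001·log₂0.001 = 0.00997
Sum = 1.0598 bits.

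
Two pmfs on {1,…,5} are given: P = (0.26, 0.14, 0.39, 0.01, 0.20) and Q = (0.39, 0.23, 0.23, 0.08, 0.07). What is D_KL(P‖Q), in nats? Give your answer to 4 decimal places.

D(P‖Q) = Σ p·ln(p/q).
  0.26·ln(0.26/0.39) = -0.10542
  0.14·ln(0.14/0.23) = -0.06950
  0.39·ln(0.39/0.23) = 0.20595
  0.01·ln(0.01/0.08) = -0.02079
  0.20·ln(0.20/0.07) = 0.20996
D(P‖Q) = 0.2202 nats.

0.2202 nats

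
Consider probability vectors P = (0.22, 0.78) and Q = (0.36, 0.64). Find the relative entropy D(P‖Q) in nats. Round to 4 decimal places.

D(P‖Q) = Σ p·ln(p/q).
  0.22·ln(0.22/0.36) = -0.10834
  0.78·ln(0.78/0.64) = 0.15430
D(P‖Q) = 0.0460 nats.

0.0460 nats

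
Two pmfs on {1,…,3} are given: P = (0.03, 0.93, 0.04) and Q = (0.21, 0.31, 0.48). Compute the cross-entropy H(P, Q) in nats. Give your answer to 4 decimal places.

1.1654 nats

H(P,Q) = −Σ p·ln q.
  −0.03·ln(0.21) = 0.04682
  −0.93·ln(0.31) = 1.08920
  −0.04·ln(0.48) = 0.02936
H(P,Q) = 1.1654 nats.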